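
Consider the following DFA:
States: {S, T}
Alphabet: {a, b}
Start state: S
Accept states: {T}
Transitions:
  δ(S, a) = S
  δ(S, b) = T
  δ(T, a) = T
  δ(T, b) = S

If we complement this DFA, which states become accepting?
Complement accept states = All states \ Original accept states
= {S, T} \ {T}
{S}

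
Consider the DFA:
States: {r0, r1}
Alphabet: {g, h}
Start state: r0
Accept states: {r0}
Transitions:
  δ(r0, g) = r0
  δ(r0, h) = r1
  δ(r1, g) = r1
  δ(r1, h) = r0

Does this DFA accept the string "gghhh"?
Processing string "gghhh":
  r0 --g--> r0
  r0 --g--> r0
  r0 --h--> r1
  r1 --h--> r0
  r0 --h--> r1
Final state: r1
Accept states: {r0}
No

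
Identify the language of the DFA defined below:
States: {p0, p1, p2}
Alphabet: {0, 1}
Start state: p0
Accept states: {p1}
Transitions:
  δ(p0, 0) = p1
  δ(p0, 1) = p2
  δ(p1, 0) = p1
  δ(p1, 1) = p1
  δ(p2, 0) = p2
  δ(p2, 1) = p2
Testing a few strings:
  '11' → reject
  '0' → accept
  '00' → accept
  '111' → reject
State roles: p0=no input read; p1=started with 0; p2=started with 1 (dead)
All binary strings starting with 0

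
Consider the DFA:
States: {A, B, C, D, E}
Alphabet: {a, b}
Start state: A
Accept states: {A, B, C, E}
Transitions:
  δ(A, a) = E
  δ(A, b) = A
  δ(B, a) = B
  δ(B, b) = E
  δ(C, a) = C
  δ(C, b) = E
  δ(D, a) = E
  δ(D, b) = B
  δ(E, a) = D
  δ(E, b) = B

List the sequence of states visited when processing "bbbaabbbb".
read 'b': A → A
  read 'b': A → A
  read 'b': A → A
  read 'a': A → E
  read 'a': E → D
  read 'b': D → B
  read 'b': B → E
  read 'b': E → B
  read 'b': B → E
A -> A -> A -> A -> E -> D -> B -> E -> B -> E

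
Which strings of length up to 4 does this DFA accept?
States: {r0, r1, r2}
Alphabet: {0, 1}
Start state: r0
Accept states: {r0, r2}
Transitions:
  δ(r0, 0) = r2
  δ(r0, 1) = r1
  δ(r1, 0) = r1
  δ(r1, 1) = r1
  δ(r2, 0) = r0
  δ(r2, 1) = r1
ε, 0, 00, 000, 0000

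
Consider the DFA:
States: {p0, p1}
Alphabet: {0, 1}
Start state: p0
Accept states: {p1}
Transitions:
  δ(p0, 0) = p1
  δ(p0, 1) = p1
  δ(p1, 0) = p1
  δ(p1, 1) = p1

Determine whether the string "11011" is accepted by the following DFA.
Processing string "11011":
  p0 --1--> p1
  p1 --1--> p1
  p1 --0--> p1
  p1 --1--> p1
  p1 --1--> p1
Final state: p1
Accept states: {p1}
Yes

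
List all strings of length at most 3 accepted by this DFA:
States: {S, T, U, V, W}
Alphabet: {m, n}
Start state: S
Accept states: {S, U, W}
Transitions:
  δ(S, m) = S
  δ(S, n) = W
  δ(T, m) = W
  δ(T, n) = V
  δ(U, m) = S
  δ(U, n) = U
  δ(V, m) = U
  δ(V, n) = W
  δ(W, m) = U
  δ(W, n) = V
ε, m, n, mm, mn, nm, mmm, mmn, mnm, nmm, nmn, nnm, nnn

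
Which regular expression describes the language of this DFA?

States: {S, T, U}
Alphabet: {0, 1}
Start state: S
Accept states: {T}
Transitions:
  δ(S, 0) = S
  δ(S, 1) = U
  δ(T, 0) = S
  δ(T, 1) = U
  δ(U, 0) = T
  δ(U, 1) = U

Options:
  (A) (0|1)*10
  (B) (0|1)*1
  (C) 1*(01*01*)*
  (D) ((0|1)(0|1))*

Check each option against the DFA on short strings; one disagreement eliminates an option:
  (A) (0|1)*10: agrees with the DFA on every string of length ≤ 6
  (B) (0|1)*1: on '1' the DFA goes S → U and rejects (U ∉ Accept), but the regex matches it → eliminate
  (C) 1*(01*01*)*: on ε the DFA stays in S and rejects (S ∉ Accept), but the regex matches it → eliminate
  (D) ((0|1)(0|1))*: on ε the DFA stays in S and rejects (S ∉ Accept), but the regex matches it → eliminate
Only (A) is consistent with the DFA.
(A) (0|1)*10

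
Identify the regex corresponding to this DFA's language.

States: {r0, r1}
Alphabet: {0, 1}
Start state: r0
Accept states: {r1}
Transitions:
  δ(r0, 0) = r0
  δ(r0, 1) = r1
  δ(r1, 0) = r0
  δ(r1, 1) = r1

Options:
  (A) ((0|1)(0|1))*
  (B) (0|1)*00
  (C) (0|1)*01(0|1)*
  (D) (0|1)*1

Check each option against the DFA on short strings; one disagreement eliminates an option:
  (A) ((0|1)(0|1))*: on ε the DFA stays in r0 and rejects (r0 ∉ Accept), but the regex matches it → eliminate
  (B) (0|1)*00: on '1' the DFA goes r0 → r1 and accepts (r1 ∈ Accept), but the regex does not match it → eliminate
  (C) (0|1)*01(0|1)*: on '1' the DFA goes r0 → r1 and accepts (r1 ∈ Accept), but the regex does not match it → eliminate
  (D) (0|1)*1: agrees with the DFA on every string of length ≤ 6
Only (D) is consistent with the DFA.
(D) (0|1)*1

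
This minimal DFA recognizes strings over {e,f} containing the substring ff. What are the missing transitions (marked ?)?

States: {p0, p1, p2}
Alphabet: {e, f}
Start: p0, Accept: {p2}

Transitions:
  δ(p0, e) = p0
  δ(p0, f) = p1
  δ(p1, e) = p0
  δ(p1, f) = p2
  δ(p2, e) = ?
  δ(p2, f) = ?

From the language and accept set, identify what each state tracks — p0: no progress toward ff; p1: one trailing f; p2: substring ff seen.
Each missing δ(q, a) is the state matching the new tracked value after reading a.
δ(p2, e) = p2; δ(p2, f) = p2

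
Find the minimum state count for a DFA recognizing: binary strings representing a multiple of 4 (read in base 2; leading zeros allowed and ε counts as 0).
By Myhill–Nerode, count the distinguishable equivalence classes: three classes — value mod 4 is 0, 2, or odd (residues 1 and 3 are indistinguishable: 2r+b mod 4 depends only on r mod 2).
3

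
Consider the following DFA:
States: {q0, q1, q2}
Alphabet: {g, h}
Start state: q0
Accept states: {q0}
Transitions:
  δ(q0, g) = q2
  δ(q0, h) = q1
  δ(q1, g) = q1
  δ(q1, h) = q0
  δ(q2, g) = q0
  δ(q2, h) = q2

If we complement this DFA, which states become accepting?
Complement accept states = All states \ Original accept states
= {q0, q1, q2} \ {q0}
{q1, q2}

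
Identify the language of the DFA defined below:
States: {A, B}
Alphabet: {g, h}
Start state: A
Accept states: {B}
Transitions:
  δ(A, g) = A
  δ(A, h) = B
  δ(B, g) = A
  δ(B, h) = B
Testing a few strings:
  'ggg' → reject
  'g' → reject
  'h' → accept
  'hgh' → accept
State roles: A=last symbol not h; B=last symbol is h
All strings over {g,h} ending with h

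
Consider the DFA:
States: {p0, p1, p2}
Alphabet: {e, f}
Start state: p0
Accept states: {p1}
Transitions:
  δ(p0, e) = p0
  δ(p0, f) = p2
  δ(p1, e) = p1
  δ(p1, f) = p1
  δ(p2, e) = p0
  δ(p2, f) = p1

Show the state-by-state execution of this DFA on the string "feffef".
read 'f': p0 → p2
  read 'e': p2 → p0
  read 'f': p0 → p2
  read 'f': p2 → p1
  read 'e': p1 → p1
  read 'f': p1 → p1
p0 -> p2 -> p0 -> p2 -> p1 -> p1 -> p1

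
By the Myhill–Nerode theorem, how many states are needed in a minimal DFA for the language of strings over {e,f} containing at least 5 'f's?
By Myhill–Nerode, count the distinguishable equivalence classes: 6 classes — having seen 0, 1, …, 4, or ≥5 copies of 'f'; any two classes i < j (j ≤ 5) are distinguished by the string f^(5−j), which takes class j to 5 copies (accepted) but leaves class i below 5 (rejected).
6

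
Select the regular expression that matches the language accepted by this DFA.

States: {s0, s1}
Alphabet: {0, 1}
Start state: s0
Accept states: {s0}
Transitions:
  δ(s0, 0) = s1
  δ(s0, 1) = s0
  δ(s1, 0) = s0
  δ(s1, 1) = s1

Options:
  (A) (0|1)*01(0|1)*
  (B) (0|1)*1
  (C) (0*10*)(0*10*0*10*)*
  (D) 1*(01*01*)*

Check each option against the DFA on short strings; one disagreement eliminates an option:
  (A) (0|1)*01(0|1)*: on ε the DFA stays in s0 and accepts (s0 ∈ Accept), but the regex does not match it → eliminate
  (B) (0|1)*1: on ε the DFA stays in s0 and accepts (s0 ∈ Accept), but the regex does not match it → eliminate
  (C) (0*10*)(0*10*0*10*)*: on ε the DFA stays in s0 and accepts (s0 ∈ Accept), but the regex does not match it → eliminate
  (D) 1*(01*01*)*: agrees with the DFA on every string of length ≤ 6
Only (D) is consistent with the DFA.
(D) 1*(01*01*)*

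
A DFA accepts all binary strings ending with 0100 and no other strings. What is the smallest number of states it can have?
By Myhill–Nerode, count the distinguishable equivalence classes: 5 classes — one per longest suffix of the input that is a prefix of '0100' (lengths 0 through 4); only the length-4 class is accepting.
5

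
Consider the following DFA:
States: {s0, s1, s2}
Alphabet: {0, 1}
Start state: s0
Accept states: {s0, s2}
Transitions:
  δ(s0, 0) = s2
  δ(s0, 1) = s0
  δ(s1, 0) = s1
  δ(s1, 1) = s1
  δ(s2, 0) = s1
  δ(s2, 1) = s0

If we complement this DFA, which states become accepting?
Complement accept states = All states \ Original accept states
= {s0, s1, s2} \ {s0, s2}
{s1}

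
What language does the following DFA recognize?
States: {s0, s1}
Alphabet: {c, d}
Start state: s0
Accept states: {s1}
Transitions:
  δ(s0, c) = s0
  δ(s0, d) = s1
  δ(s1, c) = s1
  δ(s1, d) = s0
Testing a few strings:
  'c' → reject
  'dc' → accept
  'd' → accept
  'cdc' → accept
State roles: s0=even number of d's so far; s1=odd number of d's so far
All strings over {c,d} with an odd number of d's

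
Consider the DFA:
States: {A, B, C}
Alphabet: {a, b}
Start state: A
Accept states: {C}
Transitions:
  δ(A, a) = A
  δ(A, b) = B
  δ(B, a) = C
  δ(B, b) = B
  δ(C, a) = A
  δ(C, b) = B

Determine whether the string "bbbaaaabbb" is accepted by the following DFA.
Processing string "bbbaaaabbb":
  A --b--> B
  B --b--> B
  B --b--> B
  B --a--> C
  C --a--> A
  A --a--> A
  A --a--> A
  A --b--> B
  B --b--> B
  B --b--> B
Final state: B
Accept states: {C}
No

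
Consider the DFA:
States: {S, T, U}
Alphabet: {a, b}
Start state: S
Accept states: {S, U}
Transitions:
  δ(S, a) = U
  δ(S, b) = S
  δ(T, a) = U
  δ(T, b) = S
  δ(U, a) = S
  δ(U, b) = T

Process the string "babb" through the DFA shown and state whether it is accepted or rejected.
Processing string "babb":
  S --b--> S
  S --a--> U
  U --b--> T
  T --b--> S
Final state: S
Accept states: {S, U}
Yes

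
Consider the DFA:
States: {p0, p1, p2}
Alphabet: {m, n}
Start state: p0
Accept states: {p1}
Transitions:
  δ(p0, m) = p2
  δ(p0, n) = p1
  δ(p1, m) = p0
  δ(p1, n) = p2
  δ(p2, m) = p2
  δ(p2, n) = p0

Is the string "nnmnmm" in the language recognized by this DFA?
Processing string "nnmnmm":
  p0 --n--> p1
  p1 --n--> p2
  p2 --m--> p2
  p2 --n--> p0
  p0 --m--> p2
  p2 --m--> p2
Final state: p2
Accept states: {p1}
No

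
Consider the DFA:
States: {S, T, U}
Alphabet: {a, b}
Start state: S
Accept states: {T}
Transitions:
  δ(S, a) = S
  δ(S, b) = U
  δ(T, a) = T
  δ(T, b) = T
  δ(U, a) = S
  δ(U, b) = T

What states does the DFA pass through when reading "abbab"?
read 'a': S → S
  read 'b': S → U
  read 'b': U → T
  read 'a': T → T
  read 'b': T → T
S -> S -> U -> T -> T -> T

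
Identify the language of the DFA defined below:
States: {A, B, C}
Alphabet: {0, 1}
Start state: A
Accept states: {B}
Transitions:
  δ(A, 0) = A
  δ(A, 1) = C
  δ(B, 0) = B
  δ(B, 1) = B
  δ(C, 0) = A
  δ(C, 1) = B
Testing a few strings:
  '0100' → reject
  '111' → accept
  '1011' → accept
  '1' → reject
State roles: A=no progress toward 11; B=substring 11 seen; C=one trailing 1
All binary strings containing the substring 11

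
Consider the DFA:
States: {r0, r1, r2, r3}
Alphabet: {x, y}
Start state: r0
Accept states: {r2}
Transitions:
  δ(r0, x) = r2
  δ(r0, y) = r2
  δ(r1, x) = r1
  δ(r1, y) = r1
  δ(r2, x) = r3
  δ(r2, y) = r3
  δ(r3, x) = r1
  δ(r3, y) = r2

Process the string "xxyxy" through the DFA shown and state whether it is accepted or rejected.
Processing string "xxyxy":
  r0 --x--> r2
  r2 --x--> r3
  r3 --y--> r2
  r2 --x--> r3
  r3 --y--> r2
Final state: r2
Accept states: {r2}
Yes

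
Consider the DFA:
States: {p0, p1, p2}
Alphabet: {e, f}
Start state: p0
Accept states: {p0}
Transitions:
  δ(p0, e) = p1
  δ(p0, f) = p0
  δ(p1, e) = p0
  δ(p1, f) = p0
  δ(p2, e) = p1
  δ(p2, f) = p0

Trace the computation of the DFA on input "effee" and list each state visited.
read 'e': p0 → p1
  read 'f': p1 → p0
  read 'f': p0 → p0
  read 'e': p0 → p1
  read 'e': p1 → p0
p0 -> p1 -> p0 -> p0 -> p1 -> p0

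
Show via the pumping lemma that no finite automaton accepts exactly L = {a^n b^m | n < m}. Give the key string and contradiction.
Assume L is regular with pumping length p. Idea: pumping up the a-block makes the a-count reach the b-count.
Choose s = a^p b^(p+1) ∈ L. By the pumping lemma, s = xyz with |xy| ≤ p, |y| > 0, so y = a^k with k ≥ 1. Then xy²z = a^(p+k) b^(p+1). Since p+k ≥ p+1, the number of a's is no longer strictly less than the number of b's, so xy²z ∉ L.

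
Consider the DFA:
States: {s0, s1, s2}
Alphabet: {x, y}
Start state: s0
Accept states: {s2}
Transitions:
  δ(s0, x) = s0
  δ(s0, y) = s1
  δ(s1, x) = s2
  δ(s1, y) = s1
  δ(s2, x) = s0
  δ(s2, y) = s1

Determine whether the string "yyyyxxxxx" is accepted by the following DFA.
Processing string "yyyyxxxxx":
  s0 --y--> s1
  s1 --y--> s1
  s1 --y--> s1
  s1 --y--> s1
  s1 --x--> s2
  s2 --x--> s0
  s0 --x--> s0
  s0 --x--> s0
  s0 --x--> s0
Final state: s0
Accept states: {s2}
No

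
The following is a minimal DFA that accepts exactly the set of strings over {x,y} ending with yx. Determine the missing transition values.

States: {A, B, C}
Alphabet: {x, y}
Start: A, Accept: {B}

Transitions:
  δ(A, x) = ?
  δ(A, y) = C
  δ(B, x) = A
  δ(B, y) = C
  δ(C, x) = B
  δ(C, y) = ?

From the language and accept set, identify what each state tracks — A: no suffix match; B: suffix is yx; C: one trailing y.
Each missing δ(q, a) is the state matching the new tracked value after reading a.
δ(A, x) = A; δ(C, y) = C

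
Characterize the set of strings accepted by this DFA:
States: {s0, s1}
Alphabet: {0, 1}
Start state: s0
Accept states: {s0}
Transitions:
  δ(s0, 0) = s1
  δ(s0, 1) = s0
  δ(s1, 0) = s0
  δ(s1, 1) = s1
Testing a few strings:
  '0' → reject
  '00' → accept
  '1' → accept
  '01' → reject
State roles: s0=even number of 0's so far; s1=odd number of 0's so far
All binary strings with an even number of 0's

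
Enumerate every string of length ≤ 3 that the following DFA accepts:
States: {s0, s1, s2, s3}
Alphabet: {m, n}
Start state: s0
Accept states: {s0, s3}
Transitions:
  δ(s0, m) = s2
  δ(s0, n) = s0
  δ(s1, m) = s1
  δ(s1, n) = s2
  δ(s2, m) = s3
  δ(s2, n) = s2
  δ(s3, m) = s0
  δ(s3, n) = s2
ε, n, mm, nn, mmm, mnm, nmm, nnn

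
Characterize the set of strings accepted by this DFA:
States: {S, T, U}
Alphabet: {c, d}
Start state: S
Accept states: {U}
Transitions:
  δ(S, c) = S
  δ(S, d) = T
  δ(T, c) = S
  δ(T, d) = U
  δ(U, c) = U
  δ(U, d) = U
Testing a few strings:
  'd' → reject
  'dd' → accept
  'c' → reject
  'ccd' → reject
State roles: S=no progress toward dd; T=one trailing d; U=substring dd seen
All strings over {c,d} containing the substring dd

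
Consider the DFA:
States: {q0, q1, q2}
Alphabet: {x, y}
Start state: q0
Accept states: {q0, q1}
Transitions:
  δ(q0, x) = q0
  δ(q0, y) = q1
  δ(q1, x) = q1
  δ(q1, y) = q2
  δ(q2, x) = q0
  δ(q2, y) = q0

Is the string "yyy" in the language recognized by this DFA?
Processing string "yyy":
  q0 --y--> q1
  q1 --y--> q2
  q2 --y--> q0
Final state: q0
Accept states: {q0, q1}
Yes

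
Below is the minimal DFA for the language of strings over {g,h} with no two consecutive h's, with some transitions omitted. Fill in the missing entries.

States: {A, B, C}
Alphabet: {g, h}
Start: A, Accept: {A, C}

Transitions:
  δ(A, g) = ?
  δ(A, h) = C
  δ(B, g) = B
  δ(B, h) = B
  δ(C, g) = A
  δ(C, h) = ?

From the language and accept set, identify what each state tracks — A: last symbol not h (ok); B: saw hh (dead); C: last symbol h (ok).
Each missing δ(q, a) is the state matching the new tracked value after reading a.
δ(A, g) = A; δ(C, h) = B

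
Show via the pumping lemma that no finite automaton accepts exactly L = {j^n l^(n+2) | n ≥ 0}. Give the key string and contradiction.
Assume L is regular with pumping length p. Idea: pumping the j-block breaks the fixed offset of 2.
Choose s = j^p l^(p+2) ∈ L. By the pumping lemma, s = xyz with |xy| ≤ p, |y| > 0, so y = j^k with k ≥ 1. Then xy²z = j^(p+k) l^(p+2). For this to be in L we would need p+2 = (p+k)+2, i.e. k = 0, contradicting k ≥ 1. So xy²z ∉ L.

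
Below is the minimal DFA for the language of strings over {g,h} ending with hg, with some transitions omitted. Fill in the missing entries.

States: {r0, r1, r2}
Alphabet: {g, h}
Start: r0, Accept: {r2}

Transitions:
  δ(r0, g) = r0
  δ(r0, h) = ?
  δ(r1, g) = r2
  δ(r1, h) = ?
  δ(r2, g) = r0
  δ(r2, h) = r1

From the language and accept set, identify what each state tracks — r0: no suffix match; r1: one trailing h; r2: suffix is hg.
Each missing δ(q, a) is the state matching the new tracked value after reading a.
δ(r0, h) = r1; δ(r1, h) = r1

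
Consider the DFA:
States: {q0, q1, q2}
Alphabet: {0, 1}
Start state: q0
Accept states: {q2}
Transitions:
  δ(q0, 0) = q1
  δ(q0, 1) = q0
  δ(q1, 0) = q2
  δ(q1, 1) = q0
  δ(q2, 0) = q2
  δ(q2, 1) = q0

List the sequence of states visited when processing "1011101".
read '1': q0 → q0
  read '0': q0 → q1
  read '1': q1 → q0
  read '1': q0 → q0
  read '1': q0 → q0
  read '0': q0 → q1
  read '1': q1 → q0
q0 -> q0 -> q1 -> q0 -> q0 -> q0 -> q1 -> q0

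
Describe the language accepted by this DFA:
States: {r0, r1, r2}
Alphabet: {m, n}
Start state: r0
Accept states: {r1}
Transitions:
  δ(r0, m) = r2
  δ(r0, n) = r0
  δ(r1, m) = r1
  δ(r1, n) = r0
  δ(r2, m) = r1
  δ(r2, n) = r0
Testing a few strings:
  'mmn' → reject
  'nmnm' → reject
  'n' → reject
  'nmn' → reject
State roles: r0=last symbol not m; r1=two trailing m's; r2=one trailing m
All strings over {m,n} ending with mm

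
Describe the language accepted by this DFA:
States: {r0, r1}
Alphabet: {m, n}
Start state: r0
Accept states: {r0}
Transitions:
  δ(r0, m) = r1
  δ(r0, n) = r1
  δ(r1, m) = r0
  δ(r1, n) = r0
Testing a few strings:
  'nnn' → reject
  'mnn' → reject
  'mm' → accept
  'nn' → accept
State roles: r0=even length so far; r1=odd length so far
All strings over {m,n} of even length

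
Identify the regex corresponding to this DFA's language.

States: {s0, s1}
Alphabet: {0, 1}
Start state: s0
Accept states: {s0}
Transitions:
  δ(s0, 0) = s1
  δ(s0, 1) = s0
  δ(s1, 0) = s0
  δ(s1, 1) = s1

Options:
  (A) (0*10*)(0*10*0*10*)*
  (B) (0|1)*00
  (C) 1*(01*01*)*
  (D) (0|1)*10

Check each option against the DFA on short strings; one disagreement eliminates an option:
  (A) (0*10*)(0*10*0*10*)*: on ε the DFA stays in s0 and accepts (s0 ∈ Accept), but the regex does not match it → eliminate
  (B) (0|1)*00: on ε the DFA stays in s0 and accepts (s0 ∈ Accept), but the regex does not match it → eliminate
  (C) 1*(01*01*)*: agrees with the DFA on every string of length ≤ 6
  (D) (0|1)*10: on ε the DFA stays in s0 and accepts (s0 ∈ Accept), but the regex does not match it → eliminate
Only (C) is consistent with the DFA.
(C) 1*(01*01*)*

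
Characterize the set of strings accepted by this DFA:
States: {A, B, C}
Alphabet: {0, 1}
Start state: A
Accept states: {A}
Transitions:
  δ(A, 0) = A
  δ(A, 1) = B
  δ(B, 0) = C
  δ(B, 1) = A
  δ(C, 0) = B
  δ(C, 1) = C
Testing a few strings:
  '1000' → reject
  '0' → accept
  '01' → reject
  '0011' → accept
State roles: A=value ≡ 0 (mod 3); B=value ≡ 1 (mod 3); C=value ≡ 2 (mod 3)
All binary strings representing a multiple of 3 (read in base 2; leading zeros allowed and ε counts as 0)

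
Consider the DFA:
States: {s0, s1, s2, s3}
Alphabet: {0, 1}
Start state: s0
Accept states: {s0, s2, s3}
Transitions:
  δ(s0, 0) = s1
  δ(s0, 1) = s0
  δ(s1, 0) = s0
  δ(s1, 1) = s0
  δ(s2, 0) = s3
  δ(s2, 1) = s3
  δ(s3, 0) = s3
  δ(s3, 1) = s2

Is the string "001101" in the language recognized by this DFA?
Processing string "001101":
  s0 --0--> s1
  s1 --0--> s0
  s0 --1--> s0
  s0 --1--> s0
  s0 --0--> s1
  s1 --1--> s0
Final state: s0
Accept states: {s0, s2, s3}
Yes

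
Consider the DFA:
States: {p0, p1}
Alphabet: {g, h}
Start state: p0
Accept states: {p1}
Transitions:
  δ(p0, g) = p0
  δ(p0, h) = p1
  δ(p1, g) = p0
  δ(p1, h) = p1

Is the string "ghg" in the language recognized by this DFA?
Processing string "ghg":
  p0 --g--> p0
  p0 --h--> p1
  p1 --g--> p0
Final state: p0
Accept states: {p1}
No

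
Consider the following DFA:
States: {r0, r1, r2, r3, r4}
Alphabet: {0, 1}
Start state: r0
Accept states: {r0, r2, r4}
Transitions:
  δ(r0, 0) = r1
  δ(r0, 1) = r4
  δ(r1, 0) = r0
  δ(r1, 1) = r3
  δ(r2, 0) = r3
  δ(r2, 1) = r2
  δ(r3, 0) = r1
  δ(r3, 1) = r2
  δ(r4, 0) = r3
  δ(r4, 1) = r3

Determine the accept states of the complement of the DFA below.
Complement accept states = All states \ Original accept states
= {r0, r1, r2, r3, r4} \ {r0, r2, r4}
{r1, r3}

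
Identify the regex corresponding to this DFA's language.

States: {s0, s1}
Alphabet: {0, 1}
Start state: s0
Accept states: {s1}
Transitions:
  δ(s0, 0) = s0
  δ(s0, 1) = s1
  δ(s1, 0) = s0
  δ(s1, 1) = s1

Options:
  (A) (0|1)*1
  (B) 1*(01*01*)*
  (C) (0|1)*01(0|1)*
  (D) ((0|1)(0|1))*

Check each option against the DFA on short strings; one disagreement eliminates an option:
  (A) (0|1)*1: agrees with the DFA on every string of length ≤ 6
  (B) 1*(01*01*)*: on ε the DFA stays in s0 and rejects (s0 ∉ Accept), but the regex matches it → eliminate
  (C) (0|1)*01(0|1)*: on '1' the DFA goes s0 → s1 and accepts (s1 ∈ Accept), but the regex does not match it → eliminate
  (D) ((0|1)(0|1))*: on ε the DFA stays in s0 and rejects (s0 ∉ Accept), but the regex matches it → eliminate
Only (A) is consistent with the DFA.
(A) (0|1)*1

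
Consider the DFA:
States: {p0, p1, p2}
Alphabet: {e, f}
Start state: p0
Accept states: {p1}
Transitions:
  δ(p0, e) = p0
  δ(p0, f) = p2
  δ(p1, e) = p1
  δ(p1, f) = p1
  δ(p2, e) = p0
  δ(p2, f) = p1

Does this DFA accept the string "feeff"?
Processing string "feeff":
  p0 --f--> p2
  p2 --e--> p0
  p0 --e--> p0
  p0 --f--> p2
  p2 --f--> p1
Final state: p1
Accept states: {p1}
Yes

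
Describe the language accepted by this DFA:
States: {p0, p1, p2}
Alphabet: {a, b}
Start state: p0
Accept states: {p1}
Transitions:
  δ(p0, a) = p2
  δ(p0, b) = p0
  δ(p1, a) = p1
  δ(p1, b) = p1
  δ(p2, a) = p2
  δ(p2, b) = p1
Testing a few strings:
  'ab' → accept
  'a' → reject
  'abbb' → accept
  'bbab' → accept
State roles: p0=no a seen yet; p1=substring ab seen; p2=seen a a, waiting for b
All strings over {a,b} containing the substring ab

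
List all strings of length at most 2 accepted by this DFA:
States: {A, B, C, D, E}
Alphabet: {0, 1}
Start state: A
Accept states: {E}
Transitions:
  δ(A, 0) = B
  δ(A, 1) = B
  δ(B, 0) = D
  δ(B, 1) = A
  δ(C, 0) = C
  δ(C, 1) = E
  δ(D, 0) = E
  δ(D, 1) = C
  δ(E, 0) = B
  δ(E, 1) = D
None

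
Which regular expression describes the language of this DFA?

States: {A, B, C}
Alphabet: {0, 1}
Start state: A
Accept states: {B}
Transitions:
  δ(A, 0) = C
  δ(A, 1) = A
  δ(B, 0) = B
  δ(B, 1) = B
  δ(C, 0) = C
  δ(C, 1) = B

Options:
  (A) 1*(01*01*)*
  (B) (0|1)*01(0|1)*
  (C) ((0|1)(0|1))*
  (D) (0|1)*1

Check each option against the DFA on short strings; one disagreement eliminates an option:
  (A) 1*(01*01*)*: on ε the DFA stays in A and rejects (A ∉ Accept), but the regex matches it → eliminate
  (B) (0|1)*01(0|1)*: agrees with the DFA on every string of length ≤ 6
  (C) ((0|1)(0|1))*: on ε the DFA stays in A and rejects (A ∉ Accept), but the regex matches it → eliminate
  (D) (0|1)*1: on '1' the DFA goes A → A and rejects (A ∉ Accept), but the regex matches it → eliminate
Only (B) is consistent with the DFA.
(B) (0|1)*01(0|1)*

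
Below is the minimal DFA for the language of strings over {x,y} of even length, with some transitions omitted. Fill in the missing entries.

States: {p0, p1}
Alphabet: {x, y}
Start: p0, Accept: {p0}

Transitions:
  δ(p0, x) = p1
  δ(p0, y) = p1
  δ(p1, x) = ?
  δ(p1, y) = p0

From the language and accept set, identify what each state tracks — p0: even length so far; p1: odd length so far.
Each missing δ(q, a) is the state matching the new tracked value after reading a.
δ(p1, x) = p0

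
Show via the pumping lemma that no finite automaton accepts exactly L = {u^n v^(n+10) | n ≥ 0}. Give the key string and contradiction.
Assume L is regular with pumping length p. Idea: pumping the u-block breaks the fixed offset of 10.
Choose s = u^p v^(p+10) ∈ L. By the pumping lemma, s = xyz with |xy| ≤ p, |y| > 0, so y = u^k with k ≥ 1. Then xy²z = u^(p+k) v^(p+10). For this to be in L we would need p+10 = (p+k)+10, i.e. k = 0, contradicting k ≥ 1. So xy²z ∉ L.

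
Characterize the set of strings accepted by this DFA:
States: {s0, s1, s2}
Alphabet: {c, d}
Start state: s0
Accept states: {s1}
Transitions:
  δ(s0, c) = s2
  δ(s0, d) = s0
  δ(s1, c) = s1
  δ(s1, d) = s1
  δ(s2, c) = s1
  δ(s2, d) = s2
Testing a few strings:
  'dc' → reject
  'cd' → reject
  'dcd' → reject
  'd' → reject
State roles: s0=zero c's seen; s1=≥ two c's seen; s2=one c seen
All strings over {c,d} containing at least two c's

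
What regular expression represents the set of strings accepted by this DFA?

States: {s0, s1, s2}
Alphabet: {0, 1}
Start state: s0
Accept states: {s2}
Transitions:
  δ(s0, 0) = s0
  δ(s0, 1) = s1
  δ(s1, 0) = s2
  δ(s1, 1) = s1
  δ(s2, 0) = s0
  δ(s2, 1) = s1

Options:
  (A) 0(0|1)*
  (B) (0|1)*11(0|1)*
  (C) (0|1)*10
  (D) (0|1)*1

Check each option against the DFA on short strings; one disagreement eliminates an option:
  (A) 0(0|1)*: on '0' the DFA goes s0 → s0 and rejects (s0 ∉ Accept), but the regex matches it → eliminate
  (B) (0|1)*11(0|1)*: on '10' the DFA goes s0 → s1 → s2 and accepts (s2 ∈ Accept), but the regex does not match it → eliminate
  (C) (0|1)*10: agrees with the DFA on every string of length ≤ 6
  (D) (0|1)*1: on '1' the DFA goes s0 → s1 and rejects (s1 ∉ Accept), but the regex matches it → eliminate
Only (C) is consistent with the DFA.
(C) (0|1)*10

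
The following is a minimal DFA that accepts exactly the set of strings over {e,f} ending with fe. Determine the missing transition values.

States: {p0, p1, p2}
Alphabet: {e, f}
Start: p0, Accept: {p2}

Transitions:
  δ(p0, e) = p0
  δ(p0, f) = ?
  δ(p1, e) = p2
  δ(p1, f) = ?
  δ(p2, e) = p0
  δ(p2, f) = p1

From the language and accept set, identify what each state tracks — p0: no suffix match; p1: one trailing f; p2: suffix is fe.
Each missing δ(q, a) is the state matching the new tracked value after reading a.
δ(p0, f) = p1; δ(p1, f) = p1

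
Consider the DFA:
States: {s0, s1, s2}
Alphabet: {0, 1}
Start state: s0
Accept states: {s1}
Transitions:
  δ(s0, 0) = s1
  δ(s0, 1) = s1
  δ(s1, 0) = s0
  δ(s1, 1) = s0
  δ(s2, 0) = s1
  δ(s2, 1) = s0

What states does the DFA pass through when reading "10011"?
read '1': s0 → s1
  read '0': s1 → s0
  read '0': s0 → s1
  read '1': s1 → s0
  read '1': s0 → s1
s0 -> s1 -> s0 -> s1 -> s0 -> s1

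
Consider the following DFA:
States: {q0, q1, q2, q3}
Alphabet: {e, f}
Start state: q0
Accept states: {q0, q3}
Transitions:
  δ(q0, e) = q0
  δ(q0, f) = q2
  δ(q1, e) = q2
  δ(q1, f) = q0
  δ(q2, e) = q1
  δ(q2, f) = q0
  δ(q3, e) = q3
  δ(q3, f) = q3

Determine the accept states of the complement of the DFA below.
Complement accept states = All states \ Original accept states
= {q0, q1, q2, q3} \ {q0, q3}
{q1, q2}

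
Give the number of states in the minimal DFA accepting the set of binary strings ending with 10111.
By Myhill–Nerode, count the distinguishable equivalence classes: 6 classes — one per longest suffix of the input that is a prefix of '10111' (lengths 0 through 5); only the length-5 class is accepting.
6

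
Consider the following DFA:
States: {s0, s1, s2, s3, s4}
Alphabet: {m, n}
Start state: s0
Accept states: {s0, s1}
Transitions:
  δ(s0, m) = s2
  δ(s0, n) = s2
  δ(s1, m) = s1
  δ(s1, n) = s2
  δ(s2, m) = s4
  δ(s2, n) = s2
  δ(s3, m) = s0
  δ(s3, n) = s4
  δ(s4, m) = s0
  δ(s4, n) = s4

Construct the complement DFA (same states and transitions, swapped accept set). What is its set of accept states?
Complement accept states = All states \ Original accept states
= {s0, s1, s2, s3, s4} \ {s0, s1}
{s2, s3, s4}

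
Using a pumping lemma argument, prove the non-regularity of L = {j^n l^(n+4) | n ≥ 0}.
Assume L is regular with pumping length p. Idea: pumping the j-block breaks the fixed offset of 4.
Choose s = j^p l^(p+4) ∈ L. By the pumping lemma, s = xyz with |xy| ≤ p, |y| > 0, so y = j^k with k ≥ 1. Then xy²z = j^(p+k) l^(p+4). For this to be in L we would need p+4 = (p+k)+4, i.e. k = 0, contradicting k ≥ 1. So xy²z ∉ L.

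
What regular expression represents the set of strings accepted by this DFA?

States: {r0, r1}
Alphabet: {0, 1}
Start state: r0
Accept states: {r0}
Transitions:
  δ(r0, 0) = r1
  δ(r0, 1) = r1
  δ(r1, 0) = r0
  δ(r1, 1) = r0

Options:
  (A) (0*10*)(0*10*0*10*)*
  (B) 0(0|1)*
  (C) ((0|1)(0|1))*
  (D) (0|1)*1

Check each option against the DFA on short strings; one disagreement eliminates an option:
  (A) (0*10*)(0*10*0*10*)*: on ε the DFA stays in r0 and accepts (r0 ∈ Accept), but the regex does not match it → eliminate
  (B) 0(0|1)*: on ε the DFA stays in r0 and accepts (r0 ∈ Accept), but the regex does not match it → eliminate
  (C) ((0|1)(0|1))*: agrees with the DFA on every string of length ≤ 6
  (D) (0|1)*1: on ε the DFA stays in r0 and accepts (r0 ∈ Accept), but the regex does not match it → eliminate
Only (C) is consistent with the DFA.
(C) ((0|1)(0|1))*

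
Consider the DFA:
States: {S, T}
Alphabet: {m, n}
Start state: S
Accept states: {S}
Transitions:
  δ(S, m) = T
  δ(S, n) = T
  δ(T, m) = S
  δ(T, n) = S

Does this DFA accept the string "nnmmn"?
Processing string "nnmmn":
  S --n--> T
  T --n--> S
  S --m--> T
  T --m--> S
  S --n--> T
Final state: T
Accept states: {S}
No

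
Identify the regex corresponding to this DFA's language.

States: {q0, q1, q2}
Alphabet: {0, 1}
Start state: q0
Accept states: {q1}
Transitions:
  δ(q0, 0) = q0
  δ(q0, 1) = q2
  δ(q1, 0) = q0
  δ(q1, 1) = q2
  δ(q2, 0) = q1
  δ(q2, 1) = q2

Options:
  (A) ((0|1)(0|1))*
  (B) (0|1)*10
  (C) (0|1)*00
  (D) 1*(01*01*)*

Check each option against the DFA on short strings; one disagreement eliminates an option:
  (A) ((0|1)(0|1))*: on ε the DFA stays in q0 and rejects (q0 ∉ Accept), but the regex matches it → eliminate
  (B) (0|1)*10: agrees with the DFA on every string of length ≤ 6
  (C) (0|1)*00: on '00' the DFA goes q0 → q0 → q0 and rejects (q0 ∉ Accept), but the regex matches it → eliminate
  (D) 1*(01*01*)*: on ε the DFA stays in q0 and rejects (q0 ∉ Accept), but the regex matches it → eliminate
Only (B) is consistent with the DFA.
(B) (0|1)*10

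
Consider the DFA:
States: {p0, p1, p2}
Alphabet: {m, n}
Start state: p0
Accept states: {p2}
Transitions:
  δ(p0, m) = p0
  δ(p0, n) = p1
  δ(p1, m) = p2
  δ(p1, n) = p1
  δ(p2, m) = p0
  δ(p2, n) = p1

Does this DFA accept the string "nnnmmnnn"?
Processing string "nnnmmnnn":
  p0 --n--> p1
  p1 --n--> p1
  p1 --n--> p1
  p1 --m--> p2
  p2 --m--> p0
  p0 --n--> p1
  p1 --n--> p1
  p1 --n--> p1
Final state: p1
Accept states: {p2}
No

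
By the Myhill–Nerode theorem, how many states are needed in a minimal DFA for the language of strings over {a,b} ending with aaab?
By Myhill–Nerode, count the distinguishable equivalence classes: 5 classes — one per longest suffix of the input that is a prefix of 'aaab' (lengths 0 through 4); only the length-4 class is accepting.
5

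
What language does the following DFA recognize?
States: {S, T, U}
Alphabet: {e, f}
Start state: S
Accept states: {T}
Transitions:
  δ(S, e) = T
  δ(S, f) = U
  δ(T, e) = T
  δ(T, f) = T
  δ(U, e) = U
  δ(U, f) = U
Testing a few strings:
  'fee' → reject
  'eee' → accept
  'f' → reject
  'fe' → reject
State roles: S=no input read; T=started with e; U=started with f (dead)
All strings over {e,f} starting with e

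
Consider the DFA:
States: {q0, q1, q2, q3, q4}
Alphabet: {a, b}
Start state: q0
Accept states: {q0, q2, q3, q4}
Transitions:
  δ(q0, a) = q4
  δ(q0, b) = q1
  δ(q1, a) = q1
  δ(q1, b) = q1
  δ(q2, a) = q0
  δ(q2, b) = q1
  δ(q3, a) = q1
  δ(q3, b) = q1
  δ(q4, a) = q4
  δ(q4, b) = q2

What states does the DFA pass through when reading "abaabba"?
read 'a': q0 → q4
  read 'b': q4 → q2
  read 'a': q2 → q0
  read 'a': q0 → q4
  read 'b': q4 → q2
  read 'b': q2 → q1
  read 'a': q1 → q1
q0 -> q4 -> q2 -> q0 -> q4 -> q2 -> q1 -> q1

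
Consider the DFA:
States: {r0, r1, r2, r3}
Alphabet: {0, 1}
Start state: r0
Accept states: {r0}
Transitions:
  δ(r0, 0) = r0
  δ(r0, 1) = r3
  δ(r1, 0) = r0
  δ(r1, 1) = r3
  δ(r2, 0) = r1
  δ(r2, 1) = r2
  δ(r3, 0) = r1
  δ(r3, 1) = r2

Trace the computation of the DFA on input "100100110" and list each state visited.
read '1': r0 → r3
  read '0': r3 → r1
  read '0': r1 → r0
  read '1': r0 → r3
  read '0': r3 → r1
  read '0': r1 → r0
  read '1': r0 → r3
  read '1': r3 → r2
  read '0': r2 → r1
r0 -> r3 -> r1 -> r0 -> r3 -> r1 -> r0 -> r3 -> r2 -> r1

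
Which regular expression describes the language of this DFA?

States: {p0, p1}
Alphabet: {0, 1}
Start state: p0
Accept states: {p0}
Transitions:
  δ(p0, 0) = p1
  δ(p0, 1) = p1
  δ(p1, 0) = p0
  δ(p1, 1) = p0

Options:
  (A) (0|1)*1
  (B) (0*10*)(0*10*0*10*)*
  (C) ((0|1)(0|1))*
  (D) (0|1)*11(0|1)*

Check each option against the DFA on short strings; one disagreement eliminates an option:
  (A) (0|1)*1: on ε the DFA stays in p0 and accepts (p0 ∈ Accept), but the regex does not match it → eliminate
  (B) (0*10*)(0*10*0*10*)*: on ε the DFA stays in p0 and accepts (p0 ∈ Accept), but the regex does not match it → eliminate
  (C) ((0|1)(0|1))*: agrees with the DFA on every string of length ≤ 6
  (D) (0|1)*11(0|1)*: on ε the DFA stays in p0 and accepts (p0 ∈ Accept), but the regex does not match it → eliminate
Only (C) is consistent with the DFA.
(C) ((0|1)(0|1))*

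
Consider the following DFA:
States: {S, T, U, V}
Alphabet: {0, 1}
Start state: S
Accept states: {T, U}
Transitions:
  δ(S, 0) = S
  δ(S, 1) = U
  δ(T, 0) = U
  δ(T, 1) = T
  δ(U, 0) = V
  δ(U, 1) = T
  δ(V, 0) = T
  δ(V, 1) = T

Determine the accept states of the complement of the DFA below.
Complement accept states = All states \ Original accept states
= {S, T, U, V} \ {T, U}
{S, V}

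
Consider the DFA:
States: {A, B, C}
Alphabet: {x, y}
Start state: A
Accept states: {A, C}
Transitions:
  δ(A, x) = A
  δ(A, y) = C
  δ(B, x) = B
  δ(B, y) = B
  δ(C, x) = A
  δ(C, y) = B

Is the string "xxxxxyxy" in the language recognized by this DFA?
Processing string "xxxxxyxy":
  A --x--> A
  A --x--> A
  A --x--> A
  A --x--> A
  A --x--> A
  A --y--> C
  C --x--> A
  A --y--> C
Final state: C
Accept states: {A, C}
Yes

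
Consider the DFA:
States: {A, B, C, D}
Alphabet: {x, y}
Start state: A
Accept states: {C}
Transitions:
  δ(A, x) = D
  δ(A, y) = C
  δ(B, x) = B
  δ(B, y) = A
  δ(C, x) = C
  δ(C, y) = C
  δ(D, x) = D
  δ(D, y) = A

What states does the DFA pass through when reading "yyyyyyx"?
read 'y': A → C
  read 'y': C → C
  read 'y': C → C
  read 'y': C → C
  read 'y': C → C
  read 'y': C → C
  read 'x': C → C
A -> C -> C -> C -> C -> C -> C -> C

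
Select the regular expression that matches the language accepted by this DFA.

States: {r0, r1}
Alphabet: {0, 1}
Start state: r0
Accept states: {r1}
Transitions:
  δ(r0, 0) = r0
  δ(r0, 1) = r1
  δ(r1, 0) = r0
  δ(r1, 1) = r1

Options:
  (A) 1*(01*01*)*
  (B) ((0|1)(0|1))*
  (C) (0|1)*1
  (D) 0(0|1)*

Check each option against the DFA on short strings; one disagreement eliminates an option:
  (A) 1*(01*01*)*: on ε the DFA stays in r0 and rejects (r0 ∉ Accept), but the regex matches it → eliminate
  (B) ((0|1)(0|1))*: on ε the DFA stays in r0 and rejects (r0 ∉ Accept), but the regex matches it → eliminate
  (C) (0|1)*1: agrees with the DFA on every string of length ≤ 6
  (D) 0(0|1)*: on '0' the DFA goes r0 → r0 and rejects (r0 ∉ Accept), but the regex matches it → eliminate
Only (C) is consistent with the DFA.
(C) (0|1)*1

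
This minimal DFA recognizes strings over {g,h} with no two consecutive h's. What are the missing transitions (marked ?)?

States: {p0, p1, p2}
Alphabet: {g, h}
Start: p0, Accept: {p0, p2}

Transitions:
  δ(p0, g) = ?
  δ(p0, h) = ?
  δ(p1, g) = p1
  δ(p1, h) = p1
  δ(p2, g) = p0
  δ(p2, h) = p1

From the language and accept set, identify what each state tracks — p0: last symbol not h (ok); p1: saw hh (dead); p2: last symbol h (ok).
Each missing δ(q, a) is the state matching the new tracked value after reading a.
δ(p0, g) = p0; δ(p0, h) = p2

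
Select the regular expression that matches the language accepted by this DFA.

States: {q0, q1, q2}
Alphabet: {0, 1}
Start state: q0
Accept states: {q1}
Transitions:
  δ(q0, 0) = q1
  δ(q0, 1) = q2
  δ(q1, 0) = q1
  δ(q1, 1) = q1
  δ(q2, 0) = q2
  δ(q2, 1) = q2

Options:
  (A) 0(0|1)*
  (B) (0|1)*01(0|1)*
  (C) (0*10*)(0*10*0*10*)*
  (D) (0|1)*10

Check each option against the DFA on short strings; one disagreement eliminates an option:
  (A) 0(0|1)*: agrees with the DFA on every string of length ≤ 6
  (B) (0|1)*01(0|1)*: on '0' the DFA goes q0 → q1 and accepts (q1 ∈ Accept), but the regex does not match it → eliminate
  (C) (0*10*)(0*10*0*10*)*: on '0' the DFA goes q0 → q1 and accepts (q1 ∈ Accept), but the regex does not match it → eliminate
  (D) (0|1)*10: on '0' the DFA goes q0 → q1 and accepts (q1 ∈ Accept), but the regex does not match it → eliminate
Only (A) is consistent with the DFA.
(A) 0(0|1)*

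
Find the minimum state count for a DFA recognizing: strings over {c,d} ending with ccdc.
By Myhill–Nerode, count the distinguishable equivalence classes: 5 classes — one per longest suffix of the input that is a prefix of 'ccdc' (lengths 0 through 4); only the length-4 class is accepting.
5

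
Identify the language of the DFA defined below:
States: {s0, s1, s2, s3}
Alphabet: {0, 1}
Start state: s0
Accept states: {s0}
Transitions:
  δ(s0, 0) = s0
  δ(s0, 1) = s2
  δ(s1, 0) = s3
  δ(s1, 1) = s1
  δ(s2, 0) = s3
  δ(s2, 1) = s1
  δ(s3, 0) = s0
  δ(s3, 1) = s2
Testing a few strings:
  '0110' → reject
  '11' → reject
  '0101' → reject
  '01' → reject
State roles: s0=value ≡ 0 (mod 4); s1=value ≡ 3 (mod 4); s2=value ≡ 1 (mod 4); s3=value ≡ 2 (mod 4)
All binary strings representing a multiple of 4 (read in base 2; leading zeros allowed and ε counts as 0)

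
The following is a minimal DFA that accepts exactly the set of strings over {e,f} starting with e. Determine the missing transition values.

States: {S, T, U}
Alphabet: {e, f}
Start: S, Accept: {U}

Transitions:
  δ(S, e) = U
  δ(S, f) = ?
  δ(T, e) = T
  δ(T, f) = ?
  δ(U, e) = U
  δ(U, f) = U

From the language and accept set, identify what each state tracks — S: no input read; T: started with f (dead); U: started with e.
Each missing δ(q, a) is the state matching the new tracked value after reading a.
δ(S, f) = T; δ(T, f) = T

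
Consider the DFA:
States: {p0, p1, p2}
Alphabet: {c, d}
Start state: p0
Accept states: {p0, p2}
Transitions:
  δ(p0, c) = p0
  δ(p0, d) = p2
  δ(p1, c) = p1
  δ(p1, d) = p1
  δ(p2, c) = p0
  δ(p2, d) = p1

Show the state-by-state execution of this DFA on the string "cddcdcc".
read 'c': p0 → p0
  read 'd': p0 → p2
  read 'd': p2 → p1
  read 'c': p1 → p1
  read 'd': p1 → p1
  read 'c': p1 → p1
  read 'c': p1 → p1
p0 -> p0 -> p2 -> p1 -> p1 -> p1 -> p1 -> p1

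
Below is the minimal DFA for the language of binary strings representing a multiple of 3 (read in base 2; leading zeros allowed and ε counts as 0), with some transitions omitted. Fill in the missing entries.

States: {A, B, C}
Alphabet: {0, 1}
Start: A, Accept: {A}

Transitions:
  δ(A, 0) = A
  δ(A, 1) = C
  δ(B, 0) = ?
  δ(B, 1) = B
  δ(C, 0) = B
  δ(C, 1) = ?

From the language and accept set, identify what each state tracks — A: value ≡ 0 (mod 3); B: value ≡ 2 (mod 3); C: value ≡ 1 (mod 3).
Each missing δ(q, a) is the state matching the new tracked value after reading a.
δ(B, 0) = C; δ(C, 1) = A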